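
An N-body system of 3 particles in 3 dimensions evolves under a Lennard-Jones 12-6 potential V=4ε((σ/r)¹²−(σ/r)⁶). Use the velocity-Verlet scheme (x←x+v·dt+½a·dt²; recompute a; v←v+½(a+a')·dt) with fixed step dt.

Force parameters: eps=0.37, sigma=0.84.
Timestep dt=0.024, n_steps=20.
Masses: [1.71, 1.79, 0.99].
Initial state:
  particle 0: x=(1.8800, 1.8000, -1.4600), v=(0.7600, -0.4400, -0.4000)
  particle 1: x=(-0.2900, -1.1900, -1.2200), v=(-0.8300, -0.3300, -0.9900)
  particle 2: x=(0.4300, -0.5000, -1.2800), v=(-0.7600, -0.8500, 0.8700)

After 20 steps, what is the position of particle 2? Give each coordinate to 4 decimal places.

(0.0043, -0.9580, -0.8836)

step 0: x0=(1.8800, 1.8000, -1.4600) x1=(-0.2900, -1.1900, -1.2200) x2=(0.4300, -0.5000, -1.2800)
step 1: x0=(1.8982, 1.7894, -1.4696) x1=(-0.3098, -1.1978, -1.2438) x2=(0.4116, -0.5206, -1.2591)
step 2: x0=(1.9165, 1.7789, -1.4792) x1=(-0.3294, -1.2054, -1.2675) x2=(0.3928, -0.5415, -1.2382)
step 3: x0=(1.9347, 1.7683, -1.4888) x1=(-0.3489, -1.2129, -1.2913) x2=(0.3737, -0.5627, -1.2173)
step 4: x0=(1.9530, 1.7578, -1.4984) x1=(-0.3681, -1.2202, -1.3151) x2=(0.3543, -0.5842, -1.1964)
step 5: x0=(1.9712, 1.7472, -1.5080) x1=(-0.3873, -1.2274, -1.3388) x2=(0.3346, -0.6059, -1.1756)
step 6: x0=(1.9894, 1.7366, -1.5176) x1=(-0.4063, -1.2345, -1.3625) x2=(0.3147, -0.6278, -1.1549)
step 7: x0=(2.0077, 1.7261, -1.5272) x1=(-0.4251, -1.2415, -1.3861) x2=(0.2946, -0.6499, -1.1342)
step 8: x0=(2.0259, 1.7155, -1.5368) x1=(-0.4439, -1.2484, -1.4098) x2=(0.2742, -0.6722, -1.1136)
step 9: x0=(2.0441, 1.7049, -1.5464) x1=(-0.4625, -1.2551, -1.4333) x2=(0.2536, -0.6947, -1.0930)
step 10: x0=(2.0624, 1.6944, -1.5560) x1=(-0.4810, -1.2618, -1.4568) x2=(0.2328, -0.7174, -1.0726)
step 11: x0=(2.0806, 1.6838, -1.5656) x1=(-0.4993, -1.2683, -1.4802) x2=(0.2116, -0.7403, -1.0524)
step 12: x0=(2.0988, 1.6732, -1.5752) x1=(-0.5174, -1.2747, -1.5035) x2=(0.1901, -0.7634, -1.0324)
step 13: x0=(2.1171, 1.6627, -1.5848) x1=(-0.5353, -1.2809, -1.5267) x2=(0.1683, -0.7868, -1.0126)
step 14: x0=(2.1353, 1.6521, -1.5944) x1=(-0.5530, -1.2870, -1.5497) x2=(0.1461, -0.8105, -0.9931)
step 15: x0=(2.1536, 1.6415, -1.6040) x1=(-0.5705, -1.2930, -1.5725) x2=(0.1234, -0.8345, -0.9739)
step 16: x0=(2.1718, 1.6310, -1.6136) x1=(-0.5878, -1.2988, -1.5951) x2=(0.1004, -0.8587, -0.9550)
step 17: x0=(2.1900, 1.6204, -1.6232) x1=(-0.6048, -1.3044, -1.6176) x2=(0.0770, -0.8832, -0.9365)
step 18: x0=(2.2083, 1.6098, -1.6328) x1=(-0.6216, -1.3100, -1.6398) x2=(0.0531, -0.9079, -0.9185)
step 19: x0=(2.2265, 1.5993, -1.6424) x1=(-0.6382, -1.3153, -1.6618) x2=(0.0289, -0.9329, -0.9008)
step 20: x0=(2.2447, 1.5887, -1.6520) x1=(-0.6547, -1.3206, -1.6835) x2=(0.0043, -0.9580, -0.8836)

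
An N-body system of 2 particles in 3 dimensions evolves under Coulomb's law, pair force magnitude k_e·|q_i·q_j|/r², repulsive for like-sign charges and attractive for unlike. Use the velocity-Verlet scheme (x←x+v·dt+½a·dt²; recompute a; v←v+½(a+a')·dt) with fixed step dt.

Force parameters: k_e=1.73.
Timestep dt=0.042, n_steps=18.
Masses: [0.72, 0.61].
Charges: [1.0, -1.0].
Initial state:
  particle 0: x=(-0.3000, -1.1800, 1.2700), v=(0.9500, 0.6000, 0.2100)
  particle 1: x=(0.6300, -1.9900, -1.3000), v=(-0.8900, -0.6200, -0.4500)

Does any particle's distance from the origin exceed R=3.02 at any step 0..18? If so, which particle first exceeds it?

no

step 0: x0=(-0.3000, -1.1800, 1.2700) x1=(0.6300, -1.9900, -1.3000)
step 1: x0=(-0.2600, -1.1549, 1.2786) x1=(0.5925, -2.0160, -1.3186)
step 2: x0=(-0.2199, -1.1299, 1.2867) x1=(0.5549, -2.0417, -1.3367)
step 3: x0=(-0.1796, -1.1051, 1.2944) x1=(0.5170, -2.0673, -1.3542)
step 4: x0=(-0.1392, -1.0805, 1.3015) x1=(0.4791, -2.0927, -1.3712)
step 5: x0=(-0.0987, -1.0560, 1.3083) x1=(0.4410, -2.1179, -1.3876)
step 6: x0=(-0.0581, -1.0317, 1.3146) x1=(0.4028, -2.1428, -1.4036)
step 7: x0=(-0.0174, -1.0076, 1.3204) x1=(0.3645, -2.1676, -1.4190)
step 8: x0=(0.0233, -0.9836, 1.3259) x1=(0.3261, -2.1921, -1.4339)
step 9: x0=(0.0640, -0.9599, 1.3309) x1=(0.2877, -2.2165, -1.4483)
step 10: x0=(0.1049, -0.9363, 1.3355) x1=(0.2493, -2.2406, -1.4622)
step 11: x0=(0.1457, -0.9129, 1.3397) x1=(0.2108, -2.2645, -1.4756)
step 12: x0=(0.1865, -0.8898, 1.3435) x1=(0.1723, -2.2881, -1.4886)
step 13: x0=(0.2273, -0.8668, 1.3469) x1=(0.1339, -2.3116, -1.5011)
step 14: x0=(0.2682, -0.8439, 1.3499) x1=(0.0954, -2.3348, -1.5132)
step 15: x0=(0.3090, -0.8213, 1.3526) x1=(0.0570, -2.3578, -1.5249)
step 16: x0=(0.3497, -0.7989, 1.3550) x1=(0.0185, -2.3806, -1.5361)
step 17: x0=(0.3905, -0.7766, 1.3570) x1=(-0.0198, -2.4031, -1.5470)
step 18: x0=(0.4311, -0.7546, 1.3586) x1=(-0.0581, -2.4255, -1.5574)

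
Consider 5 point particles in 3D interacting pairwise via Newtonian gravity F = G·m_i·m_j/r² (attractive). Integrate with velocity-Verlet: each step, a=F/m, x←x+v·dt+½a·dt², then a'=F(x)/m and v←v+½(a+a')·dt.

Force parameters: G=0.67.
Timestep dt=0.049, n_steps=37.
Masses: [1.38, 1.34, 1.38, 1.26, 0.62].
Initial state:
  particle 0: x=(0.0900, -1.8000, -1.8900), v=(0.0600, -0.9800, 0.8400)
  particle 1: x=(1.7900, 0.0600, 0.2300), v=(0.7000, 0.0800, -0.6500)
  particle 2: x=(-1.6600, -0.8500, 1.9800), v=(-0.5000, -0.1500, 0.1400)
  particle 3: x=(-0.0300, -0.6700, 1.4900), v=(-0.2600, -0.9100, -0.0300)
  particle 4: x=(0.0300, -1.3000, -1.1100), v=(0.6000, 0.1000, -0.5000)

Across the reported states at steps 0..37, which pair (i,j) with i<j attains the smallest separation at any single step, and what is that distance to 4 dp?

step 0: x0=(0.0900, -1.8000, -1.8900) x1=(1.7900, 0.0600, 0.2300) x2=(-1.6600, -0.8500, 1.9800) x3=(-0.0300, -0.6700, 1.4900) x4=(0.0300, -1.3000, -1.1100)
step 1: x0=(0.0929, -1.8476, -1.8482) x1=(1.8240, 0.0637, 0.1982) x2=(-1.6841, -0.8573, 1.9866) x3=(-0.0429, -0.7146, 1.4884) x4=(0.0595, -1.2957, -1.1353)
step 2: x0=(0.0959, -1.8943, -1.8050) x1=(1.8574, 0.0672, 0.1664) x2=(-1.7073, -0.8646, 1.9929) x3=(-0.0563, -0.7593, 1.4865) x4=(0.0893, -1.2928, -1.1621)
step 3: x0=(0.0988, -1.9399, -1.7605) x1=(1.8902, 0.0702, 0.1347) x2=(-1.7297, -0.8718, 1.9987) x3=(-0.0701, -0.8039, 1.4843) x4=(0.1192, -1.2916, -1.1905)
step 4: x0=(0.1019, -1.9843, -1.7147) x1=(1.9224, 0.0729, 0.1030) x2=(-1.7512, -0.8790, 2.0040) x3=(-0.0843, -0.8486, 1.4818) x4=(0.1492, -1.2924, -1.2203)
step 5: x0=(0.1051, -2.0273, -1.6677) x1=(1.9541, 0.0753, 0.0713) x2=(-1.7719, -0.8862, 2.0090) x3=(-0.0989, -0.8932, 1.4791) x4=(0.1791, -1.2954, -1.2512)
step 6: x0=(0.1084, -2.0689, -1.6197) x1=(1.9853, 0.0774, 0.0396) x2=(-1.7918, -0.8935, 2.0135) x3=(-0.1139, -0.9378, 1.4761) x4=(0.2088, -1.3009, -1.2832)
step 7: x0=(0.1120, -2.1090, -1.5708) x1=(2.0159, 0.0791, 0.0080) x2=(-1.8109, -0.9007, 2.0177) x3=(-0.1294, -0.9824, 1.4729) x4=(0.2383, -1.3091, -1.3159)
step 8: x0=(0.1158, -2.1476, -1.5210) x1=(2.0460, 0.0805, -0.0237) x2=(-1.8292, -0.9081, 2.0214) x3=(-0.1453, -1.0269, 1.4695) x4=(0.2675, -1.3199, -1.3489)
step 9: x0=(0.1199, -2.1847, -1.4707) x1=(2.0756, 0.0815, -0.0553) x2=(-1.8467, -0.9154, 2.0247) x3=(-0.1617, -1.0714, 1.4658) x4=(0.2962, -1.3334, -1.3821)
step 10: x0=(0.1243, -2.2202, -1.4198) x1=(2.1048, 0.0822, -0.0869) x2=(-1.8634, -0.9229, 2.0276) x3=(-0.1785, -1.1158, 1.4618) x4=(0.3244, -1.3496, -1.4150)
step 11: x0=(0.1290, -2.2543, -1.3685) x1=(2.1334, 0.0826, -0.1185) x2=(-1.8794, -0.9304, 2.0302) x3=(-0.1957, -1.1601, 1.4577) x4=(0.3521, -1.3683, -1.4474)
step 12: x0=(0.1340, -2.2869, -1.3169) x1=(2.1616, 0.0827, -0.1501) x2=(-1.8945, -0.9381, 2.0323) x3=(-0.2133, -1.2043, 1.4533) x4=(0.3792, -1.3893, -1.4792)
step 13: x0=(0.1394, -2.3182, -1.2652) x1=(2.1894, 0.0824, -0.1816) x2=(-1.9089, -0.9458, 2.0340) x3=(-0.2314, -1.2484, 1.4486) x4=(0.4058, -1.4125, -1.5100)
step 14: x0=(0.1450, -2.3483, -1.2133) x1=(2.2166, 0.0818, -0.2132) x2=(-1.9226, -0.9537, 2.0353) x3=(-0.2499, -1.2925, 1.4438) x4=(0.4319, -1.4376, -1.5397)
step 15: x0=(0.1510, -2.3773, -1.1613) x1=(2.2435, 0.0809, -0.2447) x2=(-1.9355, -0.9618, 2.0362) x3=(-0.2688, -1.3364, 1.4387) x4=(0.4574, -1.4646, -1.5684)
step 16: x0=(0.1572, -2.4051, -1.1094) x1=(2.2699, 0.0797, -0.2763) x2=(-1.9476, -0.9700, 2.0368) x3=(-0.2881, -1.3802, 1.4334) x4=(0.4824, -1.4931, -1.5957)
step 17: x0=(0.1637, -2.4320, -1.0574) x1=(2.2959, 0.0781, -0.3078) x2=(-1.9591, -0.9784, 2.0369) x3=(-0.3078, -1.4239, 1.4278) x4=(0.5069, -1.5230, -1.6218)
step 18: x0=(0.1705, -2.4579, -1.0054) x1=(2.3215, 0.0763, -0.3393) x2=(-1.9697, -0.9870, 2.0366) x3=(-0.3280, -1.4674, 1.4221) x4=(0.5309, -1.5542, -1.6466)
step 19: x0=(0.1774, -2.4830, -0.9534) x1=(2.3467, 0.0741, -0.3708) x2=(-1.9797, -0.9957, 2.0360) x3=(-0.3485, -1.5108, 1.4161) x4=(0.5545, -1.5864, -1.6701)
step 20: x0=(0.1846, -2.5072, -0.9014) x1=(2.3715, 0.0716, -0.4022) x2=(-1.9889, -1.0047, 2.0349) x3=(-0.3694, -1.5541, 1.4098) x4=(0.5777, -1.6196, -1.6922)
step 21: x0=(0.1919, -2.5307, -0.8494) x1=(2.3958, 0.0688, -0.4336) x2=(-1.9974, -1.0139, 2.0335) x3=(-0.3907, -1.5973, 1.4033) x4=(0.6005, -1.6536, -1.7131)
step 22: x0=(0.1994, -2.5535, -0.7974) x1=(2.4199, 0.0657, -0.4650) x2=(-2.0052, -1.0234, 2.0317) x3=(-0.4123, -1.6402, 1.3966) x4=(0.6230, -1.6883, -1.7326)
step 23: x0=(0.2070, -2.5756, -0.7453) x1=(2.4435, 0.0623, -0.4964) x2=(-2.0123, -1.0331, 2.0294) x3=(-0.4343, -1.6831, 1.3896) x4=(0.6451, -1.7236, -1.7510)
step 24: x0=(0.2147, -2.5970, -0.6932) x1=(2.4668, 0.0586, -0.5277) x2=(-2.0187, -1.0431, 2.0268) x3=(-0.4566, -1.7257, 1.3823) x4=(0.6669, -1.7594, -1.7681)
step 25: x0=(0.2225, -2.6179, -0.6410) x1=(2.4897, 0.0547, -0.5590) x2=(-2.0244, -1.0534, 2.0238) x3=(-0.4793, -1.7683, 1.3748) x4=(0.6884, -1.7957, -1.7841)
step 26: x0=(0.2303, -2.6381, -0.5887) x1=(2.5122, 0.0504, -0.5902) x2=(-2.0293, -1.0639, 2.0204) x3=(-0.5023, -1.8106, 1.3669) x4=(0.7097, -1.8323, -1.7989)
step 27: x0=(0.2381, -2.6578, -0.5363) x1=(2.5344, 0.0458, -0.6214) x2=(-2.0336, -1.0748, 2.0166) x3=(-0.5255, -1.8528, 1.3588) x4=(0.7307, -1.8693, -1.8126)
step 28: x0=(0.2460, -2.6769, -0.4838) x1=(2.5563, 0.0410, -0.6526) x2=(-2.0372, -1.0859, 2.0123) x3=(-0.5491, -1.8947, 1.3504) x4=(0.7515, -1.9065, -1.8253)
step 29: x0=(0.2538, -2.6955, -0.4310) x1=(2.5778, 0.0358, -0.6836) x2=(-2.0401, -1.0975, 2.0077) x3=(-0.5728, -1.9366, 1.3417) x4=(0.7720, -1.9439, -1.8369)
step 30: x0=(0.2615, -2.7136, -0.3781) x1=(2.5990, 0.0304, -0.7147) x2=(-2.0424, -1.1093, 2.0027) x3=(-0.5968, -1.9782, 1.3327) x4=(0.7923, -1.9815, -1.8475)
step 31: x0=(0.2692, -2.7312, -0.3250) x1=(2.6198, 0.0247, -0.7456) x2=(-2.0439, -1.1215, 1.9973) x3=(-0.6210, -2.0196, 1.3233) x4=(0.8125, -2.0192, -1.8572)
step 32: x0=(0.2767, -2.7482, -0.2717) x1=(2.6404, 0.0188, -0.7765) x2=(-2.0448, -1.1341, 1.9915) x3=(-0.6454, -2.0609, 1.3137) x4=(0.8324, -2.0570, -1.8659)
step 33: x0=(0.2841, -2.7648, -0.2181) x1=(2.6606, 0.0125, -0.8074) x2=(-2.0450, -1.1471, 1.9853) x3=(-0.6699, -2.1019, 1.3037) x4=(0.8522, -2.0948, -1.8738)
step 34: x0=(0.2912, -2.7809, -0.1642) x1=(2.6805, 0.0061, -0.8382) x2=(-2.0445, -1.1605, 1.9786) x3=(-0.6944, -2.1428, 1.2933) x4=(0.8718, -2.1327, -1.8808)
step 35: x0=(0.2982, -2.7965, -0.1101) x1=(2.7001, -0.0007, -0.8689) x2=(-2.0434, -1.1742, 1.9716) x3=(-0.7191, -2.1834, 1.2826) x4=(0.8913, -2.1706, -1.8869)
step 36: x0=(0.3048, -2.8116, -0.0556) x1=(2.7195, -0.0077, -0.8995) x2=(-2.0416, -1.1884, 1.9642) x3=(-0.7438, -2.2238, 1.2715) x4=(0.9106, -2.2085, -1.8923)
step 37: x0=(0.3111, -2.8262, -0.0009) x1=(2.7385, -0.0150, -0.9300) x2=(-2.0392, -1.2031, 1.9563) x3=(-0.7684, -2.2641, 1.2600) x4=(0.9297, -2.2464, -1.8968)

pair (0,4), distance 0.8445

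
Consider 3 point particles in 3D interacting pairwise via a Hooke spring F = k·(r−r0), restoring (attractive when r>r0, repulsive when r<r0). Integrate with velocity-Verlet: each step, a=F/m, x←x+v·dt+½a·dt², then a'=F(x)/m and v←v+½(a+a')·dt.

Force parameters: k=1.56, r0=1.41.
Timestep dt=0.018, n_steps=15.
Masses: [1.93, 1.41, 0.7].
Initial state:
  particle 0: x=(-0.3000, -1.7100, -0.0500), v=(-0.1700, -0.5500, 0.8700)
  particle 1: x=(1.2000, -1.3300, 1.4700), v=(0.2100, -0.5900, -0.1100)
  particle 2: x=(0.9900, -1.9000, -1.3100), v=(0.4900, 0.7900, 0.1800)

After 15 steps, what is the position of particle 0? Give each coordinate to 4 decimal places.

step 0: x0=(-0.3000, -1.7100, -0.0500) x1=(1.2000, -1.3300, 1.4700) x2=(0.9900, -1.9000, -1.3100)
step 1: x0=(-0.3030, -1.7199, -0.0343) x1=(1.2037, -1.3407, 1.4677) x2=(0.9988, -1.8857, -1.3062)
step 2: x0=(-0.3057, -1.7298, -0.0186) x1=(1.2071, -1.3515, 1.4647) x2=(1.0074, -1.8711, -1.3011)
step 3: x0=(-0.3082, -1.7396, -0.0027) x1=(1.2103, -1.3625, 1.4610) x2=(1.0158, -1.8563, -1.2948)
step 4: x0=(-0.3105, -1.7494, 0.0131) x1=(1.2133, -1.3736, 1.4566) x2=(1.0241, -1.8413, -1.2873)
step 5: x0=(-0.3126, -1.7592, 0.0290) x1=(1.2161, -1.3849, 1.4516) x2=(1.0323, -1.8262, -1.2786)
step 6: x0=(-0.3145, -1.7689, 0.0450) x1=(1.2187, -1.3962, 1.4459) x2=(1.0402, -1.8109, -1.2687)
step 7: x0=(-0.3161, -1.7787, 0.0609) x1=(1.2210, -1.4077, 1.4396) x2=(1.0480, -1.7954, -1.2576)
step 8: x0=(-0.3175, -1.7884, 0.0769) x1=(1.2232, -1.4193, 1.4326) x2=(1.0556, -1.7798, -1.2453)
step 9: x0=(-0.3187, -1.7980, 0.0930) x1=(1.2251, -1.4310, 1.4251) x2=(1.0630, -1.7640, -1.2319)
step 10: x0=(-0.3197, -1.8077, 0.1090) x1=(1.2268, -1.4428, 1.4169) x2=(1.0702, -1.7482, -1.2172)
step 11: x0=(-0.3204, -1.8173, 0.1251) x1=(1.2283, -1.4547, 1.4081) x2=(1.0771, -1.7322, -1.2015)
step 12: x0=(-0.3209, -1.8268, 0.1412) x1=(1.2297, -1.4667, 1.3988) x2=(1.0839, -1.7162, -1.1846)
step 13: x0=(-0.3212, -1.8363, 0.1573) x1=(1.2308, -1.4787, 1.3889) x2=(1.0904, -1.7001, -1.1665)
step 14: x0=(-0.3213, -1.8458, 0.1734) x1=(1.2318, -1.4909, 1.3785) x2=(1.0967, -1.6840, -1.1474)
step 15: x0=(-0.3211, -1.8553, 0.1894) x1=(1.2325, -1.5031, 1.3675) x2=(1.1027, -1.6679, -1.1272)

(-0.3211, -1.8553, 0.1894)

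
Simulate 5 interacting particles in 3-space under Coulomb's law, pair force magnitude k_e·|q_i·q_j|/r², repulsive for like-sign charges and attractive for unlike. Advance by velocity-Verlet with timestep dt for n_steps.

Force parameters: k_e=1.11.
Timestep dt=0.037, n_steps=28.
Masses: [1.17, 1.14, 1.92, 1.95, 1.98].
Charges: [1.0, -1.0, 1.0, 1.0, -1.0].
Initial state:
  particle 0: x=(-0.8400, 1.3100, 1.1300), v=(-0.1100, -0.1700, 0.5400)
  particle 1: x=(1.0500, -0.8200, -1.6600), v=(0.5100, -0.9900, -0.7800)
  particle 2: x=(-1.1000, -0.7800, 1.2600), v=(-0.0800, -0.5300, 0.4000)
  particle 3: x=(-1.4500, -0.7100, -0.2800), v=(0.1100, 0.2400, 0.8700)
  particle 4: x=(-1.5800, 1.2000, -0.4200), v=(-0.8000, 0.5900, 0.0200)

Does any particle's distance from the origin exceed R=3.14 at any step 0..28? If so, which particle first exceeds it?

yes, particle 1

step 0: x0=(-0.8400, 1.3100, 1.1300) x1=(1.0500, -0.8200, -1.6600) x2=(-1.1000, -0.7800, 1.2600) x3=(-1.4500, -0.7100, -0.2800) x4=(-1.5800, 1.2000, -0.4200)
step 1: x0=(-0.8441, 1.3039, 1.1498) x1=(1.0688, -0.8566, -1.6888) x2=(-1.1029, -0.7997, 1.2749) x3=(-1.4459, -0.7011, -0.2480) x4=(-1.6095, 1.2217, -0.4191)
step 2: x0=(-0.8483, 1.2982, 1.1693) x1=(1.0874, -0.8933, -1.7174) x2=(-1.1058, -0.8194, 1.2900) x3=(-1.4419, -0.6920, -0.2165) x4=(-1.6390, 1.2432, -0.4178)
step 3: x0=(-0.8525, 1.2929, 1.1884) x1=(1.1059, -0.9299, -1.7458) x2=(-1.1086, -0.8393, 1.3053) x3=(-1.4380, -0.6828, -0.1854) x4=(-1.6683, 1.2644, -0.4163)
step 4: x0=(-0.8568, 1.2879, 1.2072) x1=(1.1242, -0.9666, -1.7740) x2=(-1.1113, -0.8594, 1.3209) x3=(-1.4340, -0.6735, -0.1548) x4=(-1.6976, 1.2854, -0.4144)
step 5: x0=(-0.8612, 1.2834, 1.2258) x1=(1.1424, -1.0032, -1.8021) x2=(-1.1140, -0.8795, 1.3367) x3=(-1.4302, -0.6641, -0.1246) x4=(-1.7267, 1.3062, -0.4122)
step 6: x0=(-0.8656, 1.2793, 1.2440) x1=(1.1604, -1.0398, -1.8300) x2=(-1.1166, -0.8998, 1.3527) x3=(-1.4264, -0.6545, -0.0950) x4=(-1.7557, 1.3267, -0.4097)
step 7: x0=(-0.8700, 1.2757, 1.2620) x1=(1.1784, -1.0764, -1.8577) x2=(-1.1192, -0.9203, 1.3690) x3=(-1.4226, -0.6448, -0.0658) x4=(-1.7846, 1.3470, -0.4070)
step 8: x0=(-0.8746, 1.2724, 1.2798) x1=(1.1961, -1.1131, -1.8853) x2=(-1.1216, -0.9409, 1.3855) x3=(-1.4190, -0.6350, -0.0371) x4=(-1.8133, 1.3671, -0.4039)
step 9: x0=(-0.8792, 1.2696, 1.2973) x1=(1.2138, -1.1496, -1.9127) x2=(-1.1241, -0.9617, 1.4023) x3=(-1.4154, -0.6251, -0.0088) x4=(-1.8419, 1.3870, -0.4006)
step 10: x0=(-0.8838, 1.2672, 1.3146) x1=(1.2313, -1.1862, -1.9399) x2=(-1.1264, -0.9826, 1.4194) x3=(-1.4119, -0.6150, 0.0189) x4=(-1.8705, 1.4066, -0.3969)
step 11: x0=(-0.8885, 1.2652, 1.3317) x1=(1.2487, -1.2228, -1.9670) x2=(-1.1287, -1.0037, 1.4367) x3=(-1.4084, -0.6048, 0.0461) x4=(-1.8988, 1.4261, -0.3931)
step 12: x0=(-0.8933, 1.2636, 1.3485) x1=(1.2660, -1.2594, -1.9940) x2=(-1.1310, -1.0251, 1.4543) x3=(-1.4051, -0.5945, 0.0729) x4=(-1.9271, 1.4453, -0.3889)
step 13: x0=(-0.8981, 1.2625, 1.3652) x1=(1.2832, -1.2959, -2.0208) x2=(-1.1332, -1.0466, 1.4721) x3=(-1.4018, -0.5841, 0.0991) x4=(-1.9552, 1.4643, -0.3846)
step 14: x0=(-0.9030, 1.2619, 1.3817) x1=(1.3003, -1.3324, -2.0474) x2=(-1.1353, -1.0683, 1.4902) x3=(-1.3987, -0.5735, 0.1249) x4=(-1.9833, 1.4831, -0.3799)
step 15: x0=(-0.9079, 1.2616, 1.3981) x1=(1.3173, -1.3689, -2.0739) x2=(-1.1373, -1.0902, 1.5086) x3=(-1.3956, -0.5627, 0.1501) x4=(-2.0111, 1.5017, -0.3750)
step 16: x0=(-0.9129, 1.2618, 1.4143) x1=(1.3342, -1.4054, -2.1003) x2=(-1.1394, -1.1124, 1.5273) x3=(-1.3926, -0.5519, 0.1749) x4=(-2.0389, 1.5201, -0.3699)
step 17: x0=(-0.9179, 1.2625, 1.4303) x1=(1.3509, -1.4418, -2.1265) x2=(-1.1413, -1.1348, 1.5462) x3=(-1.3898, -0.5409, 0.1992) x4=(-2.0665, 1.5383, -0.3646)
step 18: x0=(-0.9230, 1.2636, 1.4462) x1=(1.3676, -1.4783, -2.1526) x2=(-1.1432, -1.1573, 1.5654) x3=(-1.3870, -0.5297, 0.2231) x4=(-2.0940, 1.5563, -0.3590)
step 19: x0=(-0.9281, 1.2651, 1.4620) x1=(1.3842, -1.5147, -2.1786) x2=(-1.1451, -1.1802, 1.5848) x3=(-1.3843, -0.5184, 0.2464) x4=(-2.1214, 1.5742, -0.3533)
step 20: x0=(-0.9333, 1.2671, 1.4776) x1=(1.4007, -1.5510, -2.2045) x2=(-1.1469, -1.2032, 1.6044) x3=(-1.3817, -0.5070, 0.2693) x4=(-2.1486, 1.5918, -0.3473)
step 21: x0=(-0.9386, 1.2695, 1.4932) x1=(1.4171, -1.5874, -2.2302) x2=(-1.1487, -1.2265, 1.6243) x3=(-1.3792, -0.4954, 0.2918) x4=(-2.1757, 1.6093, -0.3410)
step 22: x0=(-0.9438, 1.2723, 1.5086) x1=(1.4335, -1.6237, -2.2558) x2=(-1.1504, -1.2501, 1.6445) x3=(-1.3768, -0.4837, 0.3137) x4=(-2.2027, 1.6266, -0.3346)
step 23: x0=(-0.9492, 1.2756, 1.5239) x1=(1.4497, -1.6600, -2.2812) x2=(-1.1521, -1.2738, 1.6648) x3=(-1.3745, -0.4719, 0.3353) x4=(-2.2295, 1.6437, -0.3280)
step 24: x0=(-0.9545, 1.2794, 1.5392) x1=(1.4659, -1.6963, -2.3066) x2=(-1.1538, -1.2979, 1.6854) x3=(-1.3723, -0.4599, 0.3564) x4=(-2.2563, 1.6606, -0.3212)
step 25: x0=(-0.9600, 1.2835, 1.5543) x1=(1.4820, -1.7326, -2.3318) x2=(-1.1554, -1.3221, 1.7062) x3=(-1.3702, -0.4478, 0.3771) x4=(-2.2829, 1.6774, -0.3142)
step 26: x0=(-0.9655, 1.2882, 1.5694) x1=(1.4980, -1.7688, -2.3570) x2=(-1.1569, -1.3466, 1.7272) x3=(-1.3681, -0.4356, 0.3974) x4=(-2.3093, 1.6940, -0.3070)
step 27: x0=(-0.9710, 1.2932, 1.5844) x1=(1.5140, -1.8050, -2.3820) x2=(-1.1585, -1.3714, 1.7484) x3=(-1.3662, -0.4232, 0.4173) x4=(-2.3356, 1.7104, -0.2996)
step 28: x0=(-0.9766, 1.2987, 1.5993) x1=(1.5299, -1.8412, -2.4069) x2=(-1.1600, -1.3964, 1.7698) x3=(-1.3643, -0.4107, 0.4368) x4=(-2.3618, 1.7267, -0.2920)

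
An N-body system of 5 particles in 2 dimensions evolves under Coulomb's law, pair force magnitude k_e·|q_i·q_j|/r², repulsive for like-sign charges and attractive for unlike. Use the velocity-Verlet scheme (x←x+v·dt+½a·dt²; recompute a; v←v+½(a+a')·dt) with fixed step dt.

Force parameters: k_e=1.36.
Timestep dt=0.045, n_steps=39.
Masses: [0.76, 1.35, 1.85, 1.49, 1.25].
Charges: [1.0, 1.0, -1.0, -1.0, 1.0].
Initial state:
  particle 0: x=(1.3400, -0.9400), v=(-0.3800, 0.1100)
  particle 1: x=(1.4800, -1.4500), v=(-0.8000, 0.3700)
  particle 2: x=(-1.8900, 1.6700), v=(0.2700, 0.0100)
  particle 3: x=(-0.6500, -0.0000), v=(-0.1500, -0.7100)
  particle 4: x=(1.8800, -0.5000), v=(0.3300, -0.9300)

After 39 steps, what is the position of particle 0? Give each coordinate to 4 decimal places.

(-2.8564, 1.9072)

step 0: x0=(1.3400, -0.9400) x1=(1.4800, -1.4500) x2=(-1.8900, 1.6700) x3=(-0.6500, -0.0000) x4=(1.8800, -0.5000)
step 1: x0=(1.3179, -0.9309) x1=(1.4444, -1.4376) x2=(-1.8779, 1.6705) x3=(-0.6562, -0.0323) x4=(1.8968, -0.5394)
step 2: x0=(1.2855, -0.9127) x1=(1.4094, -1.4341) x2=(-1.8657, 1.6712) x3=(-0.6613, -0.0653) x4=(1.9179, -0.5742)
step 3: x0=(1.2431, -0.8850) x1=(1.3747, -1.4389) x2=(-1.8536, 1.6719) x3=(-0.6652, -0.0991) x4=(1.9435, -0.6050)
step 4: x0=(1.1913, -0.8484) x1=(1.3399, -1.4513) x2=(-1.8415, 1.6728) x3=(-0.6681, -0.1336) x4=(1.9735, -0.6324)
step 5: x0=(1.1308, -0.8036) x1=(1.3048, -1.4701) x2=(-1.8293, 1.6739) x3=(-0.6697, -0.1687) x4=(2.0076, -0.6572)
step 6: x0=(1.0628, -0.7517) x1=(1.2694, -1.4941) x2=(-1.8171, 1.6750) x3=(-0.6702, -0.2047) x4=(2.0453, -0.6800)
step 7: x0=(0.9882, -0.6937) x1=(1.2333, -1.5222) x2=(-1.8049, 1.6762) x3=(-0.6693, -0.2413) x4=(2.0860, -0.7012)
step 8: x0=(0.9078, -0.6305) x1=(1.1965, -1.5537) x2=(-1.7927, 1.6775) x3=(-0.6672, -0.2787) x4=(2.1294, -0.7213)
step 9: x0=(0.8223, -0.5630) x1=(1.1591, -1.5879) x2=(-1.7803, 1.6789) x3=(-0.6637, -0.3168) x4=(2.1750, -0.7404)
step 10: x0=(0.7320, -0.4918) x1=(1.1209, -1.6242) x2=(-1.7680, 1.6804) x3=(-0.6586, -0.3555) x4=(2.2223, -0.7588)
step 11: x0=(0.6373, -0.4175) x1=(1.0819, -1.6621) x2=(-1.7555, 1.6820) x3=(-0.6520, -0.3949) x4=(2.2711, -0.7766)
step 12: x0=(0.5382, -0.3407) x1=(1.0421, -1.7013) x2=(-1.7429, 1.6835) x3=(-0.6435, -0.4349) x4=(2.3211, -0.7939)
step 13: x0=(0.4346, -0.2620) x1=(1.0015, -1.7416) x2=(-1.7303, 1.6852) x3=(-0.6330, -0.4754) x4=(2.3722, -0.8107)
step 14: x0=(0.3263, -0.1820) x1=(0.9602, -1.7826) x2=(-1.7175, 1.6868) x3=(-0.6203, -0.5161) x4=(2.4242, -0.8272)
step 15: x0=(0.2130, -0.1015) x1=(0.9181, -1.8243) x2=(-1.7046, 1.6884) x3=(-0.6052, -0.5568) x4=(2.4768, -0.8433)
step 16: x0=(0.0948, -0.0216) x1=(0.8753, -1.8664) x2=(-1.6915, 1.6900) x3=(-0.5876, -0.5970) x4=(2.5301, -0.8591)
step 17: x0=(-0.0282, 0.0569) x1=(0.8318, -1.9088) x2=(-1.6783, 1.6915) x3=(-0.5675, -0.6363) x4=(2.5839, -0.8747)
step 18: x0=(-0.1553, 0.1330) x1=(0.7875, -1.9515) x2=(-1.6648, 1.6930) x3=(-0.5452, -0.6744) x4=(2.6381, -0.8900)
step 19: x0=(-0.2856, 0.2064) x1=(0.7425, -1.9941) x2=(-1.6512, 1.6943) x3=(-0.5213, -0.7110) x4=(2.6927, -0.9051)
step 20: x0=(-0.4180, 0.2772) x1=(0.6967, -2.0368) x2=(-1.6373, 1.6955) x3=(-0.4962, -0.7463) x4=(2.7476, -0.9200)
step 21: x0=(-0.5520, 0.3460) x1=(0.6503, -2.0794) x2=(-1.6231, 1.6964) x3=(-0.4702, -0.7805) x4=(2.8027, -0.9347)
step 22: x0=(-0.6870, 0.4135) x1=(0.6032, -2.1217) x2=(-1.6086, 1.6970) x3=(-0.4437, -0.8140) x4=(2.8581, -0.9493)
step 23: x0=(-0.8228, 0.4803) x1=(0.5554, -2.1638) x2=(-1.5938, 1.6973) x3=(-0.4167, -0.8470) x4=(2.9136, -0.9637)
step 24: x0=(-0.9594, 0.5473) x1=(0.5070, -2.2055) x2=(-1.5785, 1.6969) x3=(-0.3893, -0.8799) x4=(2.9693, -0.9780)
step 25: x0=(-1.0968, 0.6151) x1=(0.4579, -2.2467) x2=(-1.5629, 1.6959) x3=(-0.3615, -0.9129) x4=(3.0251, -0.9922)
step 26: x0=(-1.2351, 0.6845) x1=(0.4083, -2.2874) x2=(-1.5468, 1.6940) x3=(-0.3334, -0.9462) x4=(3.0810, -1.0062)
step 27: x0=(-1.3740, 0.7565) x1=(0.3580, -2.3275) x2=(-1.5303, 1.6909) x3=(-0.3049, -0.9799) x4=(3.1369, -1.0201)
step 28: x0=(-1.5135, 0.8320) x1=(0.3071, -2.3670) x2=(-1.5135, 1.6862) x3=(-0.2760, -1.0141) x4=(3.1929, -1.0339)
step 29: x0=(-1.6529, 0.9122) x1=(0.2558, -2.4057) x2=(-1.4968, 1.6795) x3=(-0.2467, -1.0490) x4=(3.2489, -1.0476)
step 30: x0=(-1.7909, 0.9979) x1=(0.2039, -2.4436) x2=(-1.4805, 1.6705) x3=(-0.2171, -1.0847) x4=(3.3049, -1.0612)
step 31: x0=(-1.9261, 1.0894) x1=(0.1517, -2.4806) x2=(-1.4653, 1.6591) x3=(-0.1872, -1.1212) x4=(3.3610, -1.0747)
step 32: x0=(-2.0570, 1.1860) x1=(0.0990, -2.5167) x2=(-1.4519, 1.6456) x3=(-0.1569, -1.1586) x4=(3.4170, -1.0882)
step 33: x0=(-2.1828, 1.2864) x1=(0.0460, -2.5518) x2=(-1.4405, 1.6305) x3=(-0.1264, -1.1970) x4=(3.4730, -1.1016)
step 34: x0=(-2.3037, 1.3889) x1=(-0.0072, -2.5859) x2=(-1.4312, 1.6146) x3=(-0.0956, -1.2364) x4=(3.5290, -1.1149)
step 35: x0=(-2.4202, 1.4925) x1=(-0.0606, -2.6188) x2=(-1.4236, 1.5983) x3=(-0.0646, -1.2768) x4=(3.5849, -1.1281)
step 36: x0=(-2.5331, 1.5964) x1=(-0.1142, -2.6507) x2=(-1.4175, 1.5818) x3=(-0.0336, -1.3184) x4=(3.6408, -1.1413)
step 37: x0=(-2.6430, 1.7003) x1=(-0.1677, -2.6815) x2=(-1.4126, 1.5654) x3=(-0.0024, -1.3610) x4=(3.6966, -1.1544)
step 38: x0=(-2.7507, 1.8039) x1=(-0.2213, -2.7111) x2=(-1.4087, 1.5491) x3=(0.0288, -1.4047) x4=(3.7524, -1.1675)
step 39: x0=(-2.8564, 1.9072) x1=(-0.2747, -2.7396) x2=(-1.4055, 1.5330) x3=(0.0599, -1.4495) x4=(3.8081, -1.1806)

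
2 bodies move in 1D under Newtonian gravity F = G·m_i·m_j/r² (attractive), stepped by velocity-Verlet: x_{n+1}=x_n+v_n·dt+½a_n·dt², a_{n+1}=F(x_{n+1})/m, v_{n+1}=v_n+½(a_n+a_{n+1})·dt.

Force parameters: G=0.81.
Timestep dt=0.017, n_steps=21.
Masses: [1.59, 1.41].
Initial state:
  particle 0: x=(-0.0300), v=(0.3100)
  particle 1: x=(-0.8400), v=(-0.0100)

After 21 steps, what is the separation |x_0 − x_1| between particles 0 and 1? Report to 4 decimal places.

0.6873

step 0: x0=(-0.0300) x1=(-0.8400)
step 1: x0=(-0.0250) x1=(-0.8399)
step 2: x0=(-0.0205) x1=(-0.8392)
step 3: x0=(-0.0164) x1=(-0.8380)
step 4: x0=(-0.0129) x1=(-0.8362)
step 5: x0=(-0.0098) x1=(-0.8339)
step 6: x0=(-0.0073) x1=(-0.8310)
step 7: x0=(-0.0052) x1=(-0.8276)
step 8: x0=(-0.0036) x1=(-0.8236)
step 9: x0=(-0.0025) x1=(-0.8191)
step 10: x0=(-0.0019) x1=(-0.8140)
step 11: x0=(-0.0018) x1=(-0.8083)
step 12: x0=(-0.0022) x1=(-0.8021)
step 13: x0=(-0.0031) x1=(-0.7953)
step 14: x0=(-0.0045) x1=(-0.7879)
step 15: x0=(-0.0065) x1=(-0.7799)
step 16: x0=(-0.0091) x1=(-0.7712)
step 17: x0=(-0.0122) x1=(-0.7620)
step 18: x0=(-0.0158) x1=(-0.7520)
step 19: x0=(-0.0201) x1=(-0.7414)
step 20: x0=(-0.0251) x1=(-0.7301)
step 21: x0=(-0.0307) x1=(-0.7180)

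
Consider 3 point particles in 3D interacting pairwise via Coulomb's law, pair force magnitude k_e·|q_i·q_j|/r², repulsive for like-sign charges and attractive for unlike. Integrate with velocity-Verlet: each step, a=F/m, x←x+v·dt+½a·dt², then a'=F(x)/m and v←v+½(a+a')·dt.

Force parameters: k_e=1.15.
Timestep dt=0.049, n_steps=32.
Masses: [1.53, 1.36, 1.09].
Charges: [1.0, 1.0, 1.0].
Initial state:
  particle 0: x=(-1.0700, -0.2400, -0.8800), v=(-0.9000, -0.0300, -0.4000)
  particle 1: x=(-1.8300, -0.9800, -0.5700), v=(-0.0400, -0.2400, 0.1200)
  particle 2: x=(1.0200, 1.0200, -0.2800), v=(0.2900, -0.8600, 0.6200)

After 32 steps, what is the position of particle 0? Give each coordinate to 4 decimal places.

(-2.3197, 0.1164, -1.8052)

step 0: x0=(-1.0700, -0.2400, -0.8800) x1=(-1.8300, -0.9800, -0.5700) x2=(1.0200, 1.0200, -0.2800)
step 1: x0=(-1.1137, -0.2410, -0.8998) x1=(-1.8326, -0.9924, -0.5639) x2=(1.0345, 0.9780, -0.2496)
step 2: x0=(-1.1567, -0.2412, -0.9202) x1=(-1.8365, -1.0060, -0.5573) x2=(1.0494, 0.9363, -0.2190)
step 3: x0=(-1.1989, -0.2404, -0.9412) x1=(-1.8415, -1.0209, -0.5501) x2=(1.0649, 0.8950, -0.1883)
step 4: x0=(-1.2404, -0.2386, -0.9628) x1=(-1.8478, -1.0372, -0.5423) x2=(1.0808, 0.8538, -0.1575)
step 5: x0=(-1.2813, -0.2357, -0.9850) x1=(-1.8551, -1.0548, -0.5339) x2=(1.0972, 0.8130, -0.1266)
step 6: x0=(-1.3216, -0.2319, -1.0080) x1=(-1.8634, -1.0738, -0.5248) x2=(1.1141, 0.7723, -0.0955)
step 7: x0=(-1.3614, -0.2270, -1.0316) x1=(-1.8727, -1.0941, -0.5150) x2=(1.1314, 0.7319, -0.0644)
step 8: x0=(-1.4008, -0.2211, -1.0560) x1=(-1.8829, -1.1157, -0.5045) x2=(1.1492, 0.6917, -0.0330)
step 9: x0=(-1.4398, -0.2142, -1.0811) x1=(-1.8938, -1.1385, -0.4933) x2=(1.1674, 0.6517, -0.0016)
step 10: x0=(-1.4785, -0.2064, -1.1069) x1=(-1.9054, -1.1625, -0.4814) x2=(1.1860, 0.6119, 0.0300)
step 11: x0=(-1.5169, -0.1977, -1.1334) x1=(-1.9176, -1.1877, -0.4688) x2=(1.2051, 0.5723, 0.0617)
step 12: x0=(-1.5552, -0.1882, -1.1606) x1=(-1.9303, -1.2140, -0.4556) x2=(1.2245, 0.5328, 0.0936)
step 13: x0=(-1.5933, -0.1779, -1.1884) x1=(-1.9436, -1.2413, -0.4418) x2=(1.2444, 0.4934, 0.1256)
step 14: x0=(-1.6313, -0.1668, -1.2169) x1=(-1.9572, -1.2696, -0.4273) x2=(1.2646, 0.4542, 0.1577)
step 15: x0=(-1.6692, -0.1550, -1.2459) x1=(-1.9712, -1.2988, -0.4123) x2=(1.2852, 0.4152, 0.1899)
step 16: x0=(-1.7071, -0.1425, -1.2755) x1=(-1.9856, -1.3287, -0.3967) x2=(1.3062, 0.3762, 0.2223)
step 17: x0=(-1.7450, -0.1294, -1.3057) x1=(-2.0002, -1.3595, -0.3807) x2=(1.3275, 0.3374, 0.2548)
step 18: x0=(-1.7829, -0.1158, -1.3364) x1=(-2.0151, -1.3910, -0.3641) x2=(1.3492, 0.2987, 0.2874)
step 19: x0=(-1.8208, -0.1017, -1.3675) x1=(-2.0303, -1.4231, -0.3472) x2=(1.3711, 0.2601, 0.3202)
step 20: x0=(-1.8587, -0.0870, -1.3991) x1=(-2.0456, -1.4559, -0.3298) x2=(1.3934, 0.2216, 0.3530)
step 21: x0=(-1.8968, -0.0719, -1.4311) x1=(-2.0612, -1.4893, -0.3120) x2=(1.4161, 0.1831, 0.3860)
step 22: x0=(-1.9348, -0.0564, -1.4635) x1=(-2.0769, -1.5232, -0.2939) x2=(1.4390, 0.1448, 0.4191)
step 23: x0=(-1.9730, -0.0405, -1.4963) x1=(-2.0928, -1.5576, -0.2754) x2=(1.4622, 0.1065, 0.4523)
step 24: x0=(-2.0112, -0.0243, -1.5295) x1=(-2.1088, -1.5924, -0.2567) x2=(1.4857, 0.0683, 0.4856)
step 25: x0=(-2.0495, -0.0077, -1.5630) x1=(-2.1249, -1.6277, -0.2376) x2=(1.5094, 0.0302, 0.5190)
step 26: x0=(-2.0878, 0.0093, -1.5967) x1=(-2.1412, -1.6635, -0.2183) x2=(1.5335, -0.0079, 0.5526)
step 27: x0=(-2.1263, 0.0265, -1.6308) x1=(-2.1576, -1.6995, -0.1987) x2=(1.5577, -0.0459, 0.5862)
step 28: x0=(-2.1648, 0.0440, -1.6652) x1=(-2.1741, -1.7360, -0.1789) x2=(1.5823, -0.0839, 0.6199)
step 29: x0=(-2.2034, 0.0617, -1.6998) x1=(-2.1908, -1.7728, -0.1589) x2=(1.6071, -0.1218, 0.6537)
step 30: x0=(-2.2421, 0.0797, -1.7347) x1=(-2.2075, -1.8099, -0.1386) x2=(1.6321, -0.1596, 0.6877)
step 31: x0=(-2.2808, 0.0980, -1.7698) x1=(-2.2243, -1.8473, -0.1182) x2=(1.6573, -0.1974, 0.7217)
step 32: x0=(-2.3197, 0.1164, -1.8052) x1=(-2.2412, -1.8850, -0.0976) x2=(1.6828, -0.2352, 0.7558)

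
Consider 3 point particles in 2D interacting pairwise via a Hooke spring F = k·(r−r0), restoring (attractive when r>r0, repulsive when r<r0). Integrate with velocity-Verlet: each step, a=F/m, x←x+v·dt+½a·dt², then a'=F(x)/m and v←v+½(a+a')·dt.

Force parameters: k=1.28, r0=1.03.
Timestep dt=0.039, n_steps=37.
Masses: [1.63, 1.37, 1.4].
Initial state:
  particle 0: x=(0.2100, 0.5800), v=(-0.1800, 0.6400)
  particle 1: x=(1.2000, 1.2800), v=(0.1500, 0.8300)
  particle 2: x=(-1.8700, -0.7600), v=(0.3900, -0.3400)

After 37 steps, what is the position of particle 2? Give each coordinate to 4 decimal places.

step 0: x0=(0.2100, 0.5800) x1=(1.2000, 1.2800) x2=(-1.8700, -0.7600)
step 1: x0=(0.2023, 0.6046) x1=(1.2042, 1.3113) x2=(-1.8524, -0.7717)
step 2: x0=(0.1934, 0.6283) x1=(1.2050, 1.3402) x2=(-1.8301, -0.7802)
step 3: x0=(0.1833, 0.6512) x1=(1.2024, 1.3668) x2=(-1.8031, -0.7854)
step 4: x0=(0.1721, 0.6732) x1=(1.1966, 1.3910) x2=(-1.7714, -0.7873)
step 5: x0=(0.1597, 0.6944) x1=(1.1874, 1.4129) x2=(-1.7353, -0.7858)
step 6: x0=(0.1462, 0.7148) x1=(1.1750, 1.4323) x2=(-1.6947, -0.7810)
step 7: x0=(0.1317, 0.7342) x1=(1.1594, 1.4492) x2=(-1.6498, -0.7728)
step 8: x0=(0.1163, 0.7529) x1=(1.1407, 1.4637) x2=(-1.6008, -0.7612)
step 9: x0=(0.0999, 0.7706) x1=(1.1190, 1.4759) x2=(-1.5477, -0.7463)
step 10: x0=(0.0827, 0.7876) x1=(1.0944, 1.4856) x2=(-1.4908, -0.7281)
step 11: x0=(0.0646, 0.8037) x1=(1.0669, 1.4929) x2=(-1.4302, -0.7066)
step 12: x0=(0.0459, 0.8190) x1=(1.0369, 1.4980) x2=(-1.3661, -0.6819)
step 13: x0=(0.0264, 0.8335) x1=(1.0043, 1.5008) x2=(-1.2988, -0.6541)
step 14: x0=(0.0064, 0.8473) x1=(0.9693, 1.5014) x2=(-1.2285, -0.6233)
step 15: x0=(-0.0142, 0.8604) x1=(0.9320, 1.4999) x2=(-1.1553, -0.5895)
step 16: x0=(-0.0353, 0.8727) x1=(0.8927, 1.4964) x2=(-1.0795, -0.5530)
step 17: x0=(-0.0568, 0.8845) x1=(0.8516, 1.4910) x2=(-1.0014, -0.5139)
step 18: x0=(-0.0788, 0.8956) x1=(0.8087, 1.4837) x2=(-0.9211, -0.4722)
step 19: x0=(-0.1010, 0.9061) x1=(0.7642, 1.4748) x2=(-0.8390, -0.4282)
step 20: x0=(-0.1235, 0.9161) x1=(0.7185, 1.4642) x2=(-0.7553, -0.3821)
step 21: x0=(-0.1463, 0.9257) x1=(0.6715, 1.4522) x2=(-0.6701, -0.3340)
step 22: x0=(-0.1692, 0.9349) x1=(0.6237, 1.4388) x2=(-0.5837, -0.2841)
step 23: x0=(-0.1924, 0.9437) x1=(0.5750, 1.4243) x2=(-0.4964, -0.2327)
step 24: x0=(-0.2157, 0.9522) x1=(0.5258, 1.4088) x2=(-0.4083, -0.1799)
step 25: x0=(-0.2392, 0.9605) x1=(0.4762, 1.3923) x2=(-0.3196, -0.1260)
step 26: x0=(-0.2630, 0.9686) x1=(0.4264, 1.3752) x2=(-0.2305, -0.0711)
step 27: x0=(-0.2869, 0.9765) x1=(0.3765, 1.3575) x2=(-0.1410, -0.0156)
step 28: x0=(-0.3112, 0.9843) x1=(0.3267, 1.3394) x2=(-0.0513, 0.0405)
step 29: x0=(-0.3357, 0.9920) x1=(0.2772, 1.3210) x2=(0.0385, 0.0970)
step 30: x0=(-0.3607, 0.9996) x1=(0.2280, 1.3026) x2=(0.1284, 0.1537)
step 31: x0=(-0.3861, 1.0070) x1=(0.1793, 1.2843) x2=(0.2184, 0.2104)
step 32: x0=(-0.4119, 1.0143) x1=(0.1311, 1.2661) x2=(0.3084, 0.2673)
step 33: x0=(-0.4382, 1.0213) x1=(0.0834, 1.2482) x2=(0.3984, 0.3241)
step 34: x0=(-0.4649, 1.0280) x1=(0.0364, 1.2307) x2=(0.4884, 0.3808)
step 35: x0=(-0.4921, 1.0345) x1=(-0.0101, 1.2135) x2=(0.5782, 0.4376)
step 36: x0=(-0.5196, 1.0406) x1=(-0.0559, 1.1966) x2=(0.6679, 0.4945)
step 37: x0=(-0.5474, 1.0464) x1=(-0.1011, 1.1800) x2=(0.7572, 0.5515)

(0.7572, 0.5515)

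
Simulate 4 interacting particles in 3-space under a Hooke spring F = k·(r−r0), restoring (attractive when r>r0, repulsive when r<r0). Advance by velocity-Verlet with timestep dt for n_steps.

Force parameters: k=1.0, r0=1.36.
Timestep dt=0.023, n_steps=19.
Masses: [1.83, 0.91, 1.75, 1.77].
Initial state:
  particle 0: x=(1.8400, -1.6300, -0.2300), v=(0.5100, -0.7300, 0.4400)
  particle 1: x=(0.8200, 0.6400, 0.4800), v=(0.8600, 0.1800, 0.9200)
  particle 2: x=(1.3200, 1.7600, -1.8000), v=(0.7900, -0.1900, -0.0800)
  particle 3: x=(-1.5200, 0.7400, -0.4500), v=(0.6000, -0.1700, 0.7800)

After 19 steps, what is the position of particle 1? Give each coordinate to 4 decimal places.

(1.1572, 0.6544, 0.6797)

step 0: x0=(1.8400, -1.6300, -0.2300) x1=(0.8200, 0.6400, 0.4800) x2=(1.3200, 1.7600, -1.8000) x3=(-1.5200, 0.7400, -0.4500)
step 1: x0=(1.8513, -1.6461, -0.2200) x1=(0.8397, 0.6440, 0.5006) x2=(1.3379, 1.7551, -1.8014) x3=(-1.5055, 0.7359, -0.4321)
step 2: x0=(1.8617, -1.6608, -0.2102) x1=(0.8591, 0.6477, 0.5202) x2=(1.3554, 1.7493, -1.8019) x3=(-1.4894, 0.7316, -0.4143)
step 3: x0=(1.8712, -1.6740, -0.2007) x1=(0.8784, 0.6511, 0.5386) x2=(1.3724, 1.7424, -1.8016) x3=(-1.4719, 0.7269, -0.3965)
step 4: x0=(1.8798, -1.6859, -0.1914) x1=(0.8974, 0.6541, 0.5559) x2=(1.3888, 1.7345, -1.8003) x3=(-1.4528, 0.7219, -0.3788)
step 5: x0=(1.8876, -1.6963, -0.1823) x1=(0.9163, 0.6568, 0.5721) x2=(1.4048, 1.7256, -1.7981) x3=(-1.4323, 0.7166, -0.3612)
step 6: x0=(1.8945, -1.7053, -0.1735) x1=(0.9349, 0.6592, 0.5871) x2=(1.4204, 1.7157, -1.7950) x3=(-1.4103, 0.7109, -0.3437)
step 7: x0=(1.9005, -1.7128, -0.1649) x1=(0.9533, 0.6612, 0.6011) x2=(1.4354, 1.7049, -1.7909) x3=(-1.3868, 0.7050, -0.3263)
step 8: x0=(1.9057, -1.7189, -0.1565) x1=(0.9714, 0.6628, 0.6138) x2=(1.4499, 1.6930, -1.7860) x3=(-1.3618, 0.6988, -0.3090)
step 9: x0=(1.9101, -1.7236, -0.1483) x1=(0.9894, 0.6641, 0.6254) x2=(1.4640, 1.6801, -1.7801) x3=(-1.3353, 0.6922, -0.2918)
step 10: x0=(1.9136, -1.7268, -0.1404) x1=(1.0071, 0.6649, 0.6359) x2=(1.4776, 1.6662, -1.7732) x3=(-1.3074, 0.6854, -0.2747)
step 11: x0=(1.9162, -1.7286, -0.1326) x1=(1.0246, 0.6654, 0.6453) x2=(1.4907, 1.6514, -1.7655) x3=(-1.2781, 0.6782, -0.2577)
step 12: x0=(1.9181, -1.7290, -0.1251) x1=(1.0419, 0.6655, 0.6535) x2=(1.5033, 1.6356, -1.7568) x3=(-1.2473, 0.6707, -0.2408)
step 13: x0=(1.9191, -1.7279, -0.1178) x1=(1.0590, 0.6652, 0.6605) x2=(1.5154, 1.6188, -1.7471) x3=(-1.2151, 0.6629, -0.2241)
step 14: x0=(1.9194, -1.7255, -0.1107) x1=(1.0759, 0.6644, 0.6664) x2=(1.5271, 1.6011, -1.7365) x3=(-1.1815, 0.6549, -0.2075)
step 15: x0=(1.9189, -1.7216, -0.1038) x1=(1.0925, 0.6632, 0.6713) x2=(1.5383, 1.5824, -1.7250) x3=(-1.1466, 0.6465, -0.1910)
step 16: x0=(1.9176, -1.7164, -0.0972) x1=(1.1090, 0.6617, 0.6750) x2=(1.5490, 1.5628, -1.7126) x3=(-1.1103, 0.6378, -0.1746)
step 17: x0=(1.9156, -1.7098, -0.0907) x1=(1.1252, 0.6597, 0.6776) x2=(1.5593, 1.5423, -1.6992) x3=(-1.0727, 0.6288, -0.1584)
step 18: x0=(1.9129, -1.7019, -0.0844) x1=(1.1413, 0.6572, 0.6792) x2=(1.5692, 1.5209, -1.6850) x3=(-1.0338, 0.6196, -0.1424)
step 19: x0=(1.9094, -1.6926, -0.0783) x1=(1.1572, 0.6544, 0.6797) x2=(1.5786, 1.4986, -1.6698) x3=(-0.9936, 0.6100, -0.1265)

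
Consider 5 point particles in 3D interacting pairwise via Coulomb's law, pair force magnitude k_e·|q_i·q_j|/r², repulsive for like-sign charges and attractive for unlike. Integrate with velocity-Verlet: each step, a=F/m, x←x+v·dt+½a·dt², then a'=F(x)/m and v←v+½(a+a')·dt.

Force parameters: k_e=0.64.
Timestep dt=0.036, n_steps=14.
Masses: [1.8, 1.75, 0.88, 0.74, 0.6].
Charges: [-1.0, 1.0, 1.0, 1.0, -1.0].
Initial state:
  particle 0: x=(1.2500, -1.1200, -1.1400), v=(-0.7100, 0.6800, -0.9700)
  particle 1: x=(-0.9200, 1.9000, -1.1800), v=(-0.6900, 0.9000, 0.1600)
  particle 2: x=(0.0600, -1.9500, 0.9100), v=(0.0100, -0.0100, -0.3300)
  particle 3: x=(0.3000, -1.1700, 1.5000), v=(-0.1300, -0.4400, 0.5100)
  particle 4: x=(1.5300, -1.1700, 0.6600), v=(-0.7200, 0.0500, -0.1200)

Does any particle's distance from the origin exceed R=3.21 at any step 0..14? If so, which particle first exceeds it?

no

step 0: x0=(1.2500, -1.1200, -1.1400) x1=(-0.9200, 1.9000, -1.1800) x2=(0.0600, -1.9500, 0.9100) x3=(0.3000, -1.1700, 1.5000) x4=(1.5300, -1.1700, 0.6600)
step 1: x0=(1.2244, -1.0955, -1.1749) x1=(-0.9448, 1.9324, -1.1742) x2=(0.0604, -1.9506, 0.8978) x3=(0.2957, -1.1854, 1.5185) x4=(1.5036, -1.1683, 0.6561)
step 2: x0=(1.1987, -1.0710, -1.2099) x1=(-0.9696, 1.9648, -1.1685) x2=(0.0610, -1.9518, 0.8848) x3=(0.2921, -1.2001, 1.5373) x4=(1.4763, -1.1668, 0.6530)
step 3: x0=(1.1729, -1.0465, -1.2449) x1=(-0.9944, 1.9972, -1.1628) x2=(0.0618, -1.9534, 0.8712) x3=(0.2893, -1.2140, 1.5563) x4=(1.4481, -1.1655, 0.6507)
step 4: x0=(1.1470, -1.0220, -1.2798) x1=(-1.0192, 2.0295, -1.1571) x2=(0.0628, -1.9555, 0.8568) x3=(0.2871, -1.2271, 1.5757) x4=(1.4189, -1.1645, 0.6492)
step 5: x0=(1.1211, -0.9975, -1.3148) x1=(-1.0439, 2.0619, -1.1514) x2=(0.0640, -1.9580, 0.8416) x3=(0.2856, -1.2395, 1.5953) x4=(1.3887, -1.1638, 0.6485)
step 6: x0=(1.0951, -0.9730, -1.3498) x1=(-1.0687, 2.0943, -1.1457) x2=(0.0654, -1.9608, 0.8258) x3=(0.2848, -1.2513, 1.6152) x4=(1.3576, -1.1633, 0.6486)
step 7: x0=(1.0690, -0.9485, -1.3848) x1=(-1.0934, 2.1266, -1.1401) x2=(0.0670, -1.9640, 0.8092) x3=(0.2846, -1.2625, 1.6354) x4=(1.3255, -1.1632, 0.6495)
step 8: x0=(1.0428, -0.9240, -1.4198) x1=(-1.1180, 2.1590, -1.1344) x2=(0.0689, -1.9674, 0.7918) x3=(0.2850, -1.2730, 1.6558) x4=(1.2924, -1.1635, 0.6513)
step 9: x0=(1.0166, -0.8994, -1.4549) x1=(-1.1427, 2.1913, -1.1288) x2=(0.0711, -1.9709, 0.7738) x3=(0.2860, -1.2830, 1.6764) x4=(1.2583, -1.1641, 0.6538)
step 10: x0=(0.9903, -0.8749, -1.4899) x1=(-1.1674, 2.2236, -1.1232) x2=(0.0736, -1.9747, 0.7551) x3=(0.2876, -1.2925, 1.6972) x4=(1.2231, -1.1652, 0.6572)
step 11: x0=(0.9639, -0.8503, -1.5249) x1=(-1.1920, 2.2559, -1.1176) x2=(0.0764, -1.9785, 0.7357) x3=(0.2897, -1.3015, 1.7182) x4=(1.1869, -1.1667, 0.6615)
step 12: x0=(0.9375, -0.8258, -1.5599) x1=(-1.2166, 2.2882, -1.1120) x2=(0.0796, -1.9824, 0.7157) x3=(0.2924, -1.3101, 1.7392) x4=(1.1497, -1.1687, 0.6665)
step 13: x0=(0.9110, -0.8012, -1.5949) x1=(-1.2412, 2.3205, -1.1064) x2=(0.0831, -1.9862, 0.6951) x3=(0.2957, -1.3182, 1.7603) x4=(1.1114, -1.1712, 0.6724)
step 14: x0=(0.8845, -0.7766, -1.6298) x1=(-1.2657, 2.3528, -1.1009) x2=(0.0870, -1.9900, 0.6739) x3=(0.2994, -1.3259, 1.7815) x4=(1.0720, -1.1743, 0.6791)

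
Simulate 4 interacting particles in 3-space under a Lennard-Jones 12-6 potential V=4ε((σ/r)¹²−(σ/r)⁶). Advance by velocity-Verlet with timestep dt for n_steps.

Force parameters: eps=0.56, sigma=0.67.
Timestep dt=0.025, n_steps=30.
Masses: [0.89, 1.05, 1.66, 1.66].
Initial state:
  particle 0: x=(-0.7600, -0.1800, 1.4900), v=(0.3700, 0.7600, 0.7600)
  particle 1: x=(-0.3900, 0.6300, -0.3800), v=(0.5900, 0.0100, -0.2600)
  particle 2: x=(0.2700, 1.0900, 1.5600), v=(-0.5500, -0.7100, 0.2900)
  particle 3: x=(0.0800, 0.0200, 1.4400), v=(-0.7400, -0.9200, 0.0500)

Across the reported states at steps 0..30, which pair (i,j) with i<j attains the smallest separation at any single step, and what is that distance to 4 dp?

pair (0,3), distance 0.6838

step 0: x0=(-0.7600, -0.1800, 1.4900) x1=(-0.3900, 0.6300, -0.3800) x2=(0.2700, 1.0900, 1.5600) x3=(0.0800, 0.0200, 1.4400)
step 1: x0=(-0.7501, -0.1608, 1.5090) x1=(-0.3752, 0.6302, -0.3865) x2=(0.2562, 1.0721, 1.5672) x3=(0.0612, -0.0030, 1.4413)
step 2: x0=(-0.7388, -0.1414, 1.5278) x1=(-0.3605, 0.6305, -0.3930) x2=(0.2424, 1.0541, 1.5744) x3=(0.0416, -0.0259, 1.4426)
step 3: x0=(-0.7263, -0.1217, 1.5465) x1=(-0.3457, 0.6307, -0.3994) x2=(0.2285, 1.0358, 1.5816) x3=(0.0215, -0.0487, 1.4441)
step 4: x0=(-0.7135, -0.1020, 1.5652) x1=(-0.3310, 0.6310, -0.4059) x2=(0.2146, 1.0172, 1.5888) x3=(0.0013, -0.0713, 1.4456)
step 5: x0=(-0.7026, -0.0823, 1.5842) x1=(-0.3162, 0.6312, -0.4123) x2=(0.2006, 0.9985, 1.5959) x3=(-0.0179, -0.0937, 1.4469)
step 6: x0=(-0.6974, -0.0624, 1.6043) x1=(-0.3015, 0.6315, -0.4188) x2=(0.1866, 0.9796, 1.6030) x3=(-0.0339, -0.1160, 1.4477)
step 7: x0=(-0.7012, -0.0418, 1.6266) x1=(-0.2867, 0.6317, -0.4252) x2=(0.1724, 0.9604, 1.6101) x3=(-0.0450, -0.1385, 1.4473)
step 8: x0=(-0.7131, -0.0198, 1.6511) x1=(-0.2720, 0.6319, -0.4316) x2=(0.1583, 0.9411, 1.6171) x3=(-0.0517, -0.1614, 1.4457)
step 9: x0=(-0.7290, 0.0031, 1.6769) x1=(-0.2572, 0.6321, -0.4380) x2=(0.1440, 0.9215, 1.6242) x3=(-0.0563, -0.1847, 1.4435)
step 10: x0=(-0.7457, 0.0264, 1.7030) x1=(-0.2424, 0.6324, -0.4444) x2=(0.1296, 0.9017, 1.6311) x3=(-0.0603, -0.2079, 1.4412)
step 11: x0=(-0.7616, 0.0496, 1.7288) x1=(-0.2277, 0.6326, -0.4508) x2=(0.1152, 0.8817, 1.6381) x3=(-0.0646, -0.2308, 1.4390)
step 12: x0=(-0.7763, 0.0724, 1.7541) x1=(-0.2129, 0.6328, -0.4571) x2=(0.1006, 0.8614, 1.6451) x3=(-0.0695, -0.2534, 1.4370)
step 13: x0=(-0.7895, 0.0949, 1.7789) x1=(-0.1981, 0.6330, -0.4635) x2=(0.0859, 0.8409, 1.6520) x3=(-0.0750, -0.2755, 1.4354)
step 14: x0=(-0.8015, 0.1171, 1.8031) x1=(-0.1834, 0.6333, -0.4698) x2=(0.0711, 0.8201, 1.6589) x3=(-0.0810, -0.2971, 1.4341)
step 15: x0=(-0.8124, 0.1389, 1.8268) x1=(-0.1686, 0.6335, -0.4762) x2=(0.0561, 0.7991, 1.6658) x3=(-0.0875, -0.3183, 1.4331)
step 16: x0=(-0.8222, 0.1605, 1.8501) x1=(-0.1539, 0.6337, -0.4825) x2=(0.0410, 0.7778, 1.6727) x3=(-0.0944, -0.3391, 1.4323)
step 17: x0=(-0.8310, 0.1819, 1.8729) x1=(-0.1391, 0.6339, -0.4889) x2=(0.0256, 0.7561, 1.6796) x3=(-0.1016, -0.3596, 1.4317)
step 18: x0=(-0.8390, 0.2033, 1.8954) x1=(-0.1243, 0.6341, -0.4952) x2=(0.0100, 0.7342, 1.6865) x3=(-0.1090, -0.3797, 1.4313)
step 19: x0=(-0.8460, 0.2247, 1.9175) x1=(-0.1096, 0.6343, -0.5015) x2=(-0.0059, 0.7120, 1.6935) x3=(-0.1166, -0.3994, 1.4311)
step 20: x0=(-0.8522, 0.2462, 1.9392) x1=(-0.0948, 0.6346, -0.5078) x2=(-0.0222, 0.6894, 1.7005) x3=(-0.1243, -0.4189, 1.4310)
step 21: x0=(-0.8573, 0.2678, 1.9606) x1=(-0.0800, 0.6348, -0.5141) x2=(-0.0388, 0.6665, 1.7075) x3=(-0.1322, -0.4381, 1.4311)
step 22: x0=(-0.8615, 0.2897, 1.9815) x1=(-0.0653, 0.6350, -0.5204) x2=(-0.0559, 0.6431, 1.7147) x3=(-0.1402, -0.4570, 1.4312)
step 23: x0=(-0.8646, 0.3118, 2.0021) x1=(-0.0505, 0.6352, -0.5267) x2=(-0.0735, 0.6194, 1.7220) x3=(-0.1482, -0.4757, 1.4315)
step 24: x0=(-0.8665, 0.3341, 2.0221) x1=(-0.0357, 0.6354, -0.5330) x2=(-0.0917, 0.5953, 1.7294) x3=(-0.1563, -0.4941, 1.4319)
step 25: x0=(-0.8671, 0.3568, 2.0416) x1=(-0.0210, 0.6356, -0.5393) x2=(-0.1106, 0.5709, 1.7371) x3=(-0.1644, -0.5123, 1.4323)
step 26: x0=(-0.8663, 0.3797, 2.0605) x1=(-0.0062, 0.6358, -0.5455) x2=(-0.1301, 0.5460, 1.7449) x3=(-0.1726, -0.5303, 1.4329)
step 27: x0=(-0.8643, 0.4028, 2.0789) x1=(0.0085, 0.6360, -0.5518) x2=(-0.1503, 0.5209, 1.7530) x3=(-0.1808, -0.5480, 1.4335)
step 28: x0=(-0.8611, 0.4260, 2.0967) x1=(0.0233, 0.6362, -0.5581) x2=(-0.1711, 0.4954, 1.7613) x3=(-0.1890, -0.5656, 1.4342)
step 29: x0=(-0.8572, 0.4491, 2.1141) x1=(0.0381, 0.6364, -0.5643) x2=(-0.1922, 0.4697, 1.7697) x3=(-0.1973, -0.5829, 1.4350)
step 30: x0=(-0.8534, 0.4723, 2.1316) x1=(0.0528, 0.6366, -0.5706) x2=(-0.2133, 0.4439, 1.7780) x3=(-0.2056, -0.5999, 1.4359)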